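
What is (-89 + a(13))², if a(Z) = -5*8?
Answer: 16641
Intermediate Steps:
a(Z) = -40
(-89 + a(13))² = (-89 - 40)² = (-129)² = 16641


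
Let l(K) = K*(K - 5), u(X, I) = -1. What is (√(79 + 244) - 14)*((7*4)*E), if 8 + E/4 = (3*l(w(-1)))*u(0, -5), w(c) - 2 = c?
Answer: -6272 + 448*√323 ≈ 1779.5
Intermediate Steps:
w(c) = 2 + c
l(K) = K*(-5 + K)
E = 16 (E = -32 + 4*((3*((2 - 1)*(-5 + (2 - 1))))*(-1)) = -32 + 4*((3*(1*(-5 + 1)))*(-1)) = -32 + 4*((3*(1*(-4)))*(-1)) = -32 + 4*((3*(-4))*(-1)) = -32 + 4*(-12*(-1)) = -32 + 4*12 = -32 + 48 = 16)
(√(79 + 244) - 14)*((7*4)*E) = (√(79 + 244) - 14)*((7*4)*16) = (√323 - 14)*(28*16) = (-14 + √323)*448 = -6272 + 448*√323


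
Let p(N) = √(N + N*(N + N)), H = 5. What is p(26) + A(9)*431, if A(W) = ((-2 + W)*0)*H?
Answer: √1378 ≈ 37.121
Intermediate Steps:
p(N) = √(N + 2*N²) (p(N) = √(N + N*(2*N)) = √(N + 2*N²))
A(W) = 0 (A(W) = ((-2 + W)*0)*5 = 0*5 = 0)
p(26) + A(9)*431 = √(26*(1 + 2*26)) + 0*431 = √(26*(1 + 52)) + 0 = √(26*53) + 0 = √1378 + 0 = √1378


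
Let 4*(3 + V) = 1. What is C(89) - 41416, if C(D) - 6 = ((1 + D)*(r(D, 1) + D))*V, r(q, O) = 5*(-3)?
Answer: -59725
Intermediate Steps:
V = -11/4 (V = -3 + (1/4)*1 = -3 + 1/4 = -11/4 ≈ -2.7500)
r(q, O) = -15
C(D) = 6 - 11*(1 + D)*(-15 + D)/4 (C(D) = 6 + ((1 + D)*(-15 + D))*(-11/4) = 6 - 11*(1 + D)*(-15 + D)/4)
C(89) - 41416 = (189/4 - 11/4*89**2 + (77/2)*89) - 41416 = (189/4 - 11/4*7921 + 6853/2) - 41416 = (189/4 - 87131/4 + 6853/2) - 41416 = -18309 - 41416 = -59725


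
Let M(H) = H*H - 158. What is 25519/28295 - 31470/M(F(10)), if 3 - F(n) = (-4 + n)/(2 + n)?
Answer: 3577264633/17175065 ≈ 208.28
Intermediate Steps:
F(n) = 3 - (-4 + n)/(2 + n)
M(H) = -158 + H² (M(H) = H² - 158 = -158 + H²)
25519/28295 - 31470/M(F(10)) = 25519/28295 - 31470/(-158 + (2*(5 + 10)/(2 + 10))²) = 25519*(1/28295) - 31470/(-158 + (2*15/12)²) = 25519/28295 - 31470/(-158 + (2*(1/12)*15)²) = 25519/28295 - 31470/(-158 + (5/2)²) = 25519/28295 - 31470/(-158 + 25/4) = 25519/28295 - 31470/(-607/4) = 25519/28295 - 31470*(-4/607) = 25519/28295 + 125880/607 = 3577264633/17175065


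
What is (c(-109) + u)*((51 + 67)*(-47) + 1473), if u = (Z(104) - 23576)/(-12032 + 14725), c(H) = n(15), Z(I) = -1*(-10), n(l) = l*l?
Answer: -2371948207/2693 ≈ -8.8078e+5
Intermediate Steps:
n(l) = l²
Z(I) = 10
c(H) = 225 (c(H) = 15² = 225)
u = -23566/2693 (u = (10 - 23576)/(-12032 + 14725) = -23566/2693 ≈ -8.7508)
(c(-109) + u)*((51 + 67)*(-47) + 1473) = (225 - 23566/2693)*((51 + 67)*(-47) + 1473) = 582359*(118*(-47) + 1473)/2693 = 582359*(-5546 + 1473)/2693 = (582359/2693)*(-4073) = -2371948207/2693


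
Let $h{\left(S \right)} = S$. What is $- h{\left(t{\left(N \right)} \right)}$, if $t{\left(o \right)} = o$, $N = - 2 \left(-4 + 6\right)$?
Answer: $4$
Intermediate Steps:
$N = -4$ ($N = \left(-2\right) 2 = -4$)
$- h{\left(t{\left(N \right)} \right)} = \left(-1\right) \left(-4\right) = 4$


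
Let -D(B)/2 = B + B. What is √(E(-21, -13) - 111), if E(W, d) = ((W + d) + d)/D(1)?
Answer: I*√397/2 ≈ 9.9624*I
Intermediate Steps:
D(B) = -4*B (D(B) = -2*(B + B) = -4*B)
E(W, d) = -d/2 - W/4 (E(W, d) = ((W + d) + d)/((-4*1)) = (W + 2*d)/(-4) = (W + 2*d)*(-¼) = -d/2 - W/4)
√(E(-21, -13) - 111) = √((-½*(-13) - ¼*(-21)) - 111) = √((13/2 + 21/4) - 111) = √(47/4 - 111) = √(-397/4) = I*√397/2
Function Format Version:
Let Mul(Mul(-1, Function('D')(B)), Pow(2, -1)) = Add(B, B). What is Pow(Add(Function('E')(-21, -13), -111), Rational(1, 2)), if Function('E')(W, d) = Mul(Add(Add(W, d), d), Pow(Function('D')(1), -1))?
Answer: Mul(Rational(1, 2), I, Pow(397, Rational(1, 2))) ≈ Mul(9.9624, I)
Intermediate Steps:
Function('D')(B) = Mul(-4, B) (Function('D')(B) = Mul(-2, Add(B, B)) = Mul(-2, Mul(2, B)) = Mul(-4, B))
Function('E')(W, d) = Add(Mul(Rational(-1, 2), d), Mul(Rational(-1, 4), W)) (Function('E')(W, d) = Mul(Add(Add(W, d), d), Pow(Mul(-4, 1), -1)) = Mul(Add(W, Mul(2, d)), Pow(-4, -1)) = Mul(Add(W, Mul(2, d)), Rational(-1, 4)) = Add(Mul(Rational(-1, 2), d), Mul(Rational(-1, 4), W)))
Pow(Add(Function('E')(-21, -13), -111), Rational(1, 2)) = Pow(Add(Add(Mul(Rational(-1, 2), -13), Mul(Rational(-1, 4), -21)), -111), Rational(1, 2)) = Pow(Add(Add(Rational(13, 2), Rational(21, 4)), -111), Rational(1, 2)) = Pow(Add(Rational(47, 4), -111), Rational(1, 2)) = Pow(Rational(-397, 4), Rational(1, 2)) = Mul(Rational(1, 2), I, Pow(397, Rational(1, 2)))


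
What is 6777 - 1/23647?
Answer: 160255718/23647 ≈ 6777.0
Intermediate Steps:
6777 - 1/23647 = 160255718/23647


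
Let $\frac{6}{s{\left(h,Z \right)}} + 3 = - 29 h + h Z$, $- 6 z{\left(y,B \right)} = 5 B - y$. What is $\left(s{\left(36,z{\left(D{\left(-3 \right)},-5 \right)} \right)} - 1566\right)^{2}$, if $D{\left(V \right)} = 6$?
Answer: $\frac{201999909136}{82369} \approx 2.4524 \cdot 10^{6}$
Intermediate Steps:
$z{\left(y,B \right)} = - \frac{5 B}{6} + \frac{y}{6}$ ($z{\left(y,B \right)} = - \frac{5 B - y}{6} = - \frac{- y + 5 B}{6} = - \frac{5 B}{6} + \frac{y}{6}$)
$s{\left(h,Z \right)} = \frac{6}{-3 - 29 h + Z h}$ ($s{\left(h,Z \right)} = \frac{6}{-3 + \left(- 29 h + h Z\right)} = \frac{6}{-3 + \left(- 29 h + Z h\right)} = \frac{6}{-3 - 29 h + Z h}$)
$\left(s{\left(36,z{\left(D{\left(-3 \right)},-5 \right)} \right)} - 1566\right)^{2} = \left(\frac{6}{-3 - 1044 + \left(\left(- \frac{5}{6}\right) \left(-5\right) + \frac{1}{6} \cdot 6\right) 36} - 1566\right)^{2} = \left(\frac{6}{-3 - 1044 + \left(\frac{25}{6} + 1\right) 36} - 1566\right)^{2} = \left(\frac{6}{-3 - 1044 + \frac{31}{6} \cdot 36} - 1566\right)^{2} = \left(\frac{6}{-3 - 1044 + 186} - 1566\right)^{2} = \left(\frac{6}{-861} - 1566\right)^{2} = \left(6 \left(- \frac{1}{861}\right) - 1566\right)^{2} = \left(- \frac{2}{287} - 1566\right)^{2} = \left(- \frac{449444}{287}\right)^{2} = \frac{201999909136}{82369}$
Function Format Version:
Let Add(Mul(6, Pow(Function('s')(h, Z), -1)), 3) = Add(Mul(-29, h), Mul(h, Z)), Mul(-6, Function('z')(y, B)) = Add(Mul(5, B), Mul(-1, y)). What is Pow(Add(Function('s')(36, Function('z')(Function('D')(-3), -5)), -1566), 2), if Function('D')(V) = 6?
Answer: Rational(201999909136, 82369) ≈ 2.4524e+6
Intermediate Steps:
Function('z')(y, B) = Add(Mul(Rational(-5, 6), B), Mul(Rational(1, 6), y)) (Function('z')(y, B) = Mul(Rational(-1, 6), Add(Mul(5, B), Mul(-1, y))) = Mul(Rational(-1, 6), Add(Mul(-1, y), Mul(5, B))) = Add(Mul(Rational(-5, 6), B), Mul(Rational(1, 6), y)))
Function('s')(h, Z) = Mul(6, Pow(Add(-3, Mul(-29, h), Mul(Z, h)), -1)) (Function('s')(h, Z) = Mul(6, Pow(Add(-3, Add(Mul(-29, h), Mul(h, Z))), -1)) = Mul(6, Pow(Add(-3, Add(Mul(-29, h), Mul(Z, h))), -1)) = Mul(6, Pow(Add(-3, Mul(-29, h), Mul(Z, h)), -1)))
Pow(Add(Function('s')(36, Function('z')(Function('D')(-3), -5)), -1566), 2) = Pow(Add(Mul(6, Pow(Add(-3, Mul(-29, 36), Mul(Add(Mul(Rational(-5, 6), -5), Mul(Rational(1, 6), 6)), 36)), -1)), -1566), 2) = Pow(Add(Mul(6, Pow(Add(-3, -1044, Mul(Add(Rational(25, 6), 1), 36)), -1)), -1566), 2) = Pow(Add(Mul(6, Pow(Add(-3, -1044, Mul(Rational(31, 6), 36)), -1)), -1566), 2) = Pow(Add(Mul(6, Pow(Add(-3, -1044, 186), -1)), -1566), 2) = Pow(Add(Mul(6, Pow(-861, -1)), -1566), 2) = Pow(Add(Mul(6, Rational(-1, 861)), -1566), 2) = Pow(Add(Rational(-2, 287), -1566), 2) = Pow(Rational(-449444, 287), 2) = Rational(201999909136, 82369)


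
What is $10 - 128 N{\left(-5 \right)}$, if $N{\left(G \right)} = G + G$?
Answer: $1290$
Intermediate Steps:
$N{\left(G \right)} = 2 G$
$10 - 128 N{\left(-5 \right)} = 10 - 128 \cdot 2 \left(-5\right) = 10 - -1280 = 10 + 1280 = 1290$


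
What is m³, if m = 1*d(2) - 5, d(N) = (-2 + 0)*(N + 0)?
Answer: -729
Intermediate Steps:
d(N) = -2*N
m = -9 (m = 1*(-2*2) - 5 = 1*(-4) - 5 = -4 - 5 = -9)
m³ = (-9)³ = -729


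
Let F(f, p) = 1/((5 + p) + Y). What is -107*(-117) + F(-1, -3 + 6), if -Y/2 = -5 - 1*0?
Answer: 225343/18 ≈ 12519.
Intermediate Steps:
Y = 10 (Y = -2*(-5 - 1*0) = -2*(-5 + 0) = -2*(-5) = 10)
F(f, p) = 1/(15 + p) (F(f, p) = 1/((5 + p) + 10) = 1/(15 + p))
-107*(-117) + F(-1, -3 + 6) = -107*(-117) + 1/(15 + (-3 + 6)) = 12519 + 1/(15 + 3) = 12519 + 1/18 = 225343/18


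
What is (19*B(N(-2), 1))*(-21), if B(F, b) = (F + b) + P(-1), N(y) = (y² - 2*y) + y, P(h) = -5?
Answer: -798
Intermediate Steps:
N(y) = y² - y
B(F, b) = -5 + F + b (B(F, b) = (F + b) - 5 = -5 + F + b)
(19*B(N(-2), 1))*(-21) = (19*(-5 - 2*(-1 - 2) + 1))*(-21) = (19*(-5 - 2*(-3) + 1))*(-21) = (19*(-5 + 6 + 1))*(-21) = (19*2)*(-21) = 38*(-21) = -798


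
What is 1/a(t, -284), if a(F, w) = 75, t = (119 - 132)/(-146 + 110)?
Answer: 1/75 ≈ 0.013333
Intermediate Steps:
t = 13/36 (t = -13/(-36) = -13*(-1/36) = 13/36 ≈ 0.36111)
1/a(t, -284) = 1/75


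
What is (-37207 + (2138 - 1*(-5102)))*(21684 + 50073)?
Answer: -2150342019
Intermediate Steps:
(-37207 + (2138 - 1*(-5102)))*(21684 + 50073) = (-37207 + (2138 + 5102))*71757 = (-37207 + 7240)*71757 = -29967*71757 = -2150342019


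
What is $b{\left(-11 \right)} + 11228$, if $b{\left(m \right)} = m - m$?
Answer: $11228$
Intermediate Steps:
$b{\left(m \right)} = 0$
$b{\left(-11 \right)} + 11228 = 0 + 11228 = 11228$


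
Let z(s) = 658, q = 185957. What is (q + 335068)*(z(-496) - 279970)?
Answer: -145528534800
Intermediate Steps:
(q + 335068)*(z(-496) - 279970) = (185957 + 335068)*(658 - 279970) = 521025*(-279312) = -145528534800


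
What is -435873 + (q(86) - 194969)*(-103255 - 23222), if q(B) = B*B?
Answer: 23723234448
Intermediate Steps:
q(B) = B**2
-435873 + (q(86) - 194969)*(-103255 - 23222) = -435873 + (86**2 - 194969)*(-103255 - 23222) = -435873 + (7396 - 194969)*(-126477) = -435873 - 187573*(-126477) = -435873 + 23723670321 = 23723234448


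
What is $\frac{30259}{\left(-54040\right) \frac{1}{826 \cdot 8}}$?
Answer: $- \frac{3570562}{965} \approx -3700.1$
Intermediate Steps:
$\frac{30259}{\left(-54040\right) \frac{1}{826 \cdot 8}} = \frac{30259}{\left(-54040\right) \frac{1}{6608}} = \frac{30259}{- \frac{965}{118}} = 30259 \left(- \frac{118}{965}\right) = - \frac{3570562}{965}$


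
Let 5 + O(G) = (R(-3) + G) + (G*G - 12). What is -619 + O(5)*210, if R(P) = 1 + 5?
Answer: 3371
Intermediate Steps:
R(P) = 6
O(G) = -11 + G + G² (O(G) = -5 + ((6 + G) + (G*G - 12)) = -5 + ((6 + G) + (G² - 12)) = -5 + ((6 + G) + (-12 + G²)) = -5 + (-6 + G + G²) = -11 + G + G²)
-619 + O(5)*210 = -619 + (-11 + 5 + 5²)*210 = -619 + (-11 + 5 + 25)*210 = -619 + 19*210 = -619 + 3990 = 3371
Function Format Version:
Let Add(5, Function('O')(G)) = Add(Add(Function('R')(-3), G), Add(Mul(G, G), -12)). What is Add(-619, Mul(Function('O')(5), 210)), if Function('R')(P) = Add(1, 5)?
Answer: 3371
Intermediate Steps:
Function('R')(P) = 6
Function('O')(G) = Add(-11, G, Pow(G, 2)) (Function('O')(G) = Add(-5, Add(Add(6, G), Add(Mul(G, G), -12))) = Add(-5, Add(Add(6, G), Add(Pow(G, 2), -12))) = Add(-5, Add(Add(6, G), Add(-12, Pow(G, 2)))) = Add(-5, Add(-6, G, Pow(G, 2))) = Add(-11, G, Pow(G, 2)))
Add(-619, Mul(Function('O')(5), 210)) = Add(-619, Mul(Add(-11, 5, Pow(5, 2)), 210)) = Add(-619, Mul(Add(-11, 5, 25), 210)) = Add(-619, Mul(19, 210)) = Add(-619, 3990) = 3371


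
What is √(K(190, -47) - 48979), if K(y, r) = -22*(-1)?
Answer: I*√48957 ≈ 221.26*I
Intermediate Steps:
K(y, r) = 22
√(K(190, -47) - 48979) = √(22 - 48979) = √(-48957) = I*√48957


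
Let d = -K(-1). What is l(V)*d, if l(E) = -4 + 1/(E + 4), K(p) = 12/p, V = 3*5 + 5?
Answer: -95/2 ≈ -47.500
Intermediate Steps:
V = 20 (V = 15 + 5 = 20)
l(E) = -4 + 1/(4 + E)
d = 12 (d = -12/(-1) = -12*(-1) = -1*(-12) = 12)
l(V)*d = ((-15 - 4*20)/(4 + 20))*12 = ((-15 - 80)/24)*12 = ((1/24)*(-95))*12 = -95/24*12 = -95/2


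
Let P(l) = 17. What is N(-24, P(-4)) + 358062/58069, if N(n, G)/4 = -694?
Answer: -160841482/58069 ≈ -2769.8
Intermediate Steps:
N(n, G) = -2776 (N(n, G) = 4*(-694) = -2776)
N(-24, P(-4)) + 358062/58069 = -2776 + 358062/58069 = -160841482/58069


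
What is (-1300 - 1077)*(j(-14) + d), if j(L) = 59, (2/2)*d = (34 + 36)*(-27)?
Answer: 4352287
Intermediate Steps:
d = -1890 (d = (34 + 36)*(-27) = 70*(-27) = -1890)
(-1300 - 1077)*(j(-14) + d) = (-1300 - 1077)*(59 - 1890) = -2377*(-1831) = 4352287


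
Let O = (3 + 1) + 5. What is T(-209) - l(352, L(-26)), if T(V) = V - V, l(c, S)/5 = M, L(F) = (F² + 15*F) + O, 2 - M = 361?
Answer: 1795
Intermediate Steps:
M = -359 (M = 2 - 1*361 = 2 - 361 = -359)
O = 9 (O = 4 + 5 = 9)
L(F) = 9 + F² + 15*F (L(F) = (F² + 15*F) + 9 = 9 + F² + 15*F)
l(c, S) = -1795 (l(c, S) = 5*(-359) = -1795)
T(V) = 0
T(-209) - l(352, L(-26)) = 0 - 1*(-1795) = 0 + 1795 = 1795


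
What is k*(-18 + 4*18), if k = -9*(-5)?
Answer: 2430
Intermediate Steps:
k = 45
k*(-18 + 4*18) = 45*(-18 + 4*18) = 45*(-18 + 72) = 45*54 = 2430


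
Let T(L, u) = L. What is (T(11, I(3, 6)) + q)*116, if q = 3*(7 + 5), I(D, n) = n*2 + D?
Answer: 5452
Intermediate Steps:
I(D, n) = D + 2*n (I(D, n) = 2*n + D = D + 2*n)
q = 36 (q = 3*12 = 36)
(T(11, I(3, 6)) + q)*116 = (11 + 36)*116 = 47*116 = 5452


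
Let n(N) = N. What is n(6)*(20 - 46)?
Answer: -156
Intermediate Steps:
n(6)*(20 - 46) = 6*(20 - 46) = 6*(-26) = -156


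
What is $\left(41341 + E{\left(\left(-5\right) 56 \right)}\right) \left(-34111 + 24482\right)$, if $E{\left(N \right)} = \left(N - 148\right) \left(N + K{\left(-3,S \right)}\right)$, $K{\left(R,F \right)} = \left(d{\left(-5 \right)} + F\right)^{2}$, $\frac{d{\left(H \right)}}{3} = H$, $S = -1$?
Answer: $-496981577$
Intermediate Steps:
$d{\left(H \right)} = 3 H$
$K{\left(R,F \right)} = \left(-15 + F\right)^{2}$ ($K{\left(R,F \right)} = \left(3 \left(-5\right) + F\right)^{2} = \left(-15 + F\right)^{2}$)
$E{\left(N \right)} = \left(-148 + N\right) \left(256 + N\right)$ ($E{\left(N \right)} = \left(N - 148\right) \left(N + \left(-15 - 1\right)^{2}\right) = \left(-148 + N\right) \left(N + \left(-16\right)^{2}\right) = \left(-148 + N\right) \left(N + 256\right) = \left(-148 + N\right) \left(256 + N\right)$)
$\left(41341 + E{\left(\left(-5\right) 56 \right)}\right) \left(-34111 + 24482\right) = \left(41341 + \left(-37888 + \left(\left(-5\right) 56\right)^{2} + 108 \left(\left(-5\right) 56\right)\right)\right) \left(-34111 + 24482\right) = \left(41341 + \left(-37888 + \left(-280\right)^{2} + 108 \left(-280\right)\right)\right) \left(-9629\right) = \left(41341 - -10272\right) \left(-9629\right) = \left(41341 + 10272\right) \left(-9629\right) = 51613 \left(-9629\right) = -496981577$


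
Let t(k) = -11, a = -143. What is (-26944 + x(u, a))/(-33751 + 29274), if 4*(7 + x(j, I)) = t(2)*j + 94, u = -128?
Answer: 53151/8954 ≈ 5.9360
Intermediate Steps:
x(j, I) = 33/2 - 11*j/4 (x(j, I) = -7 + (-11*j + 94)/4 = -7 + (94 - 11*j)/4 = -7 + (47/2 - 11*j/4) = 33/2 - 11*j/4)
(-26944 + x(u, a))/(-33751 + 29274) = (-26944 + (33/2 - 11/4*(-128)))/(-33751 + 29274) = (-26944 + (33/2 + 352))/(-4477) = (-26944 + 737/2)*(-1/4477) = -53151/2*(-1/4477) = 53151/8954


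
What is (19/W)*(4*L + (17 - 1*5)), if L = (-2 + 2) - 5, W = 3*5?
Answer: -152/15 ≈ -10.133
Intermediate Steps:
W = 15
L = -5 (L = 0 - 5 = -5)
(19/W)*(4*L + (17 - 1*5)) = (19/15)*(4*(-5) + (17 - 1*5)) = (19*(1/15))*(-20 + (17 - 5)) = 19*(-20 + 12)/15 = (19/15)*(-8) = -152/15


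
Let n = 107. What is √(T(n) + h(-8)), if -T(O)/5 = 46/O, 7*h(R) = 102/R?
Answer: I*√8910853/1498 ≈ 1.9927*I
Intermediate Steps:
h(R) = 102/(7*R) (h(R) = (102/R)/7 = 102/(7*R))
T(O) = -230/O
√(T(n) + h(-8)) = √(-230/107 + (102/7)/(-8)) = √(-230*1/107 + (102/7)*(-⅛)) = √(-230/107 - 51/28) = √(-11897/2996) = I*√8910853/1498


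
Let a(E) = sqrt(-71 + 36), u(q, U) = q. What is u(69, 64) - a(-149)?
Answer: 69 - I*sqrt(35) ≈ 69.0 - 5.9161*I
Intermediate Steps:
a(E) = I*sqrt(35) (a(E) = sqrt(-35) = I*sqrt(35))
u(69, 64) - a(-149) = 69 - I*sqrt(35)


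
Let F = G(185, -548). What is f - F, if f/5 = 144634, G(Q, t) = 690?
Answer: 722480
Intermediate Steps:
F = 690
f = 723170 (f = 5*144634 = 723170)
f - F = 723170 - 1*690 = 723170 - 690 = 722480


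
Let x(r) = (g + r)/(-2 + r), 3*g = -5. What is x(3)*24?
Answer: 32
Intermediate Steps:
g = -5/3 (g = (⅓)*(-5) = -5/3 ≈ -1.6667)
x(r) = (-5/3 + r)/(-2 + r)
x(3)*24 = ((-5/3 + 3)/(-2 + 3))*24 = ((4/3)/1)*24 = (1*(4/3))*24 = (4/3)*24 = 32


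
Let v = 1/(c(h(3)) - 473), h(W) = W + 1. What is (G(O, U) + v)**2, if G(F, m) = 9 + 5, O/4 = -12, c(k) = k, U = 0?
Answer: 43099225/219961 ≈ 195.94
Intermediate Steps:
h(W) = 1 + W
O = -48 (O = 4*(-12) = -48)
G(F, m) = 14
v = -1/469 (v = 1/((1 + 3) - 473) = 1/(4 - 473) = 1/(-469) = -1/469 ≈ -0.0021322)
(G(O, U) + v)**2 = (14 - 1/469)**2 = (6565/469)**2 = 43099225/219961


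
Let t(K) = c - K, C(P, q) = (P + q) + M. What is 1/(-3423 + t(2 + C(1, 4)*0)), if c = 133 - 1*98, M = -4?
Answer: -1/3390 ≈ -0.00029499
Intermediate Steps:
C(P, q) = -4 + P + q (C(P, q) = (P + q) - 4 = -4 + P + q)
c = 35 (c = 133 - 98 = 35)
t(K) = 35 - K
1/(-3423 + t(2 + C(1, 4)*0)) = 1/(-3423 + (35 - (2 + (-4 + 1 + 4)*0))) = 1/(-3423 + (35 - (2 + 1*0))) = 1/(-3423 + (35 - (2 + 0))) = 1/(-3423 + (35 - 1*2)) = 1/(-3423 + (35 - 2)) = 1/(-3423 + 33) = 1/(-3390) = -1/3390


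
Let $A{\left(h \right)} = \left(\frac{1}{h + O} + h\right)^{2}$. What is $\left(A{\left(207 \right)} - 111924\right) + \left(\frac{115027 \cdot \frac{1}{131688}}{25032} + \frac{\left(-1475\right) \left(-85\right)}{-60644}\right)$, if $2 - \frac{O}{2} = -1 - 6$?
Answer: $- \frac{6472815002850278397487}{93706749181080000} \approx -69075.0$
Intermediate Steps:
$O = 18$ ($O = 4 - 2 \left(-1 - 6\right) = 4 - -14 = 4 + 14 = 18$)
$A{\left(h \right)} = \left(h + \frac{1}{18 + h}\right)^{2}$ ($A{\left(h \right)} = \left(\frac{1}{h + 18} + h\right)^{2} = \left(\frac{1}{18 + h} + h\right)^{2} = \left(h + \frac{1}{18 + h}\right)^{2}$)
$\left(A{\left(207 \right)} - 111924\right) + \left(\frac{115027 \cdot \frac{1}{131688}}{25032} + \frac{\left(-1475\right) \left(-85\right)}{-60644}\right) = \left(\frac{\left(1 + 207^{2} + 18 \cdot 207\right)^{2}}{\left(18 + 207\right)^{2}} - 111924\right) + \left(\frac{115027 \cdot \frac{1}{131688}}{25032} + \frac{\left(-1475\right) \left(-85\right)}{-60644}\right) = \left(\frac{\left(1 + 42849 + 3726\right)^{2}}{50625} - 111924\right) + \left(115027 \cdot \frac{1}{131688} \cdot \frac{1}{25032} + 125375 \left(- \frac{1}{60644}\right)\right) = \left(\frac{46576^{2}}{50625} - 111924\right) + \left(\frac{115027}{131688} \cdot \frac{1}{25032} - \frac{125375}{60644}\right) = \left(\frac{1}{50625} \cdot 2169323776 - 111924\right) + \left(\frac{115027}{3296414016} - \frac{125375}{60644}\right) = \left(\frac{2169323776}{50625} - 111924\right) - \frac{103320232889653}{49976932896576} = - \frac{3496828724}{50625} - \frac{103320232889653}{49976932896576} = - \frac{6472815002850278397487}{93706749181080000}$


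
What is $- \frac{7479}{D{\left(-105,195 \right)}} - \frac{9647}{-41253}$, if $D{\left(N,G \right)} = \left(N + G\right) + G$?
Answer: $- \frac{101927264}{3919035} \approx -26.008$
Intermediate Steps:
$D{\left(N,G \right)} = N + 2 G$ ($D{\left(N,G \right)} = \left(G + N\right) + G = N + 2 G$)
$- \frac{7479}{D{\left(-105,195 \right)}} - \frac{9647}{-41253} = - \frac{7479}{-105 + 2 \cdot 195} - \frac{9647}{-41253} = - \frac{7479}{-105 + 390} - - \frac{9647}{41253} = - \frac{7479}{285} + \frac{9647}{41253} = \left(-7479\right) \frac{1}{285} + \frac{9647}{41253} = - \frac{2493}{95} + \frac{9647}{41253} = - \frac{101927264}{3919035}$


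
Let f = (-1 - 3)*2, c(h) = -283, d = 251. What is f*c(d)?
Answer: 2264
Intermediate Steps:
f = -8 (f = -4*2 = -8)
f*c(d) = -8*(-283) = 2264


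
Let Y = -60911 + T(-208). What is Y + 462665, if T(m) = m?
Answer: 401546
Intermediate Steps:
Y = -61119 (Y = -60911 - 208 = -61119)
Y + 462665 = -61119 + 462665 = 401546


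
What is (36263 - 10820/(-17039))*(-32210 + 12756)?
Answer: -12020550281958/17039 ≈ -7.0547e+8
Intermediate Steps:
(36263 - 10820/(-17039))*(-32210 + 12756) = (36263 - 10820*(-1/17039))*(-19454) = (36263 + 10820/17039)*(-19454) = (617896077/17039)*(-19454) = -12020550281958/17039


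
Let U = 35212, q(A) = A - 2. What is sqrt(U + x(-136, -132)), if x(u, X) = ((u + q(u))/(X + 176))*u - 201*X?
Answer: 90*sqrt(935)/11 ≈ 250.18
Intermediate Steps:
q(A) = -2 + A
x(u, X) = -201*X + u*(-2 + 2*u)/(176 + X) (x(u, X) = ((u + (-2 + u))/(X + 176))*u - 201*X = ((-2 + 2*u)/(176 + X))*u - 201*X = u*(-2 + 2*u)/(176 + X) - 201*X = -201*X + u*(-2 + 2*u)/(176 + X))
sqrt(U + x(-136, -132)) = sqrt(35212 + ((-136)**2 - 35376*(-132) - 201*(-132)**2 - 136*(-2 - 136))/(176 - 132)) = sqrt(35212 + (18496 + 4669632 - 201*17424 - 136*(-138))/44) = sqrt(35212 + (18496 + 4669632 - 3502224 + 18768)/44) = sqrt(35212 + (1/44)*1204672) = sqrt(35212 + 301168/11) = sqrt(688500/11) = 90*sqrt(935)/11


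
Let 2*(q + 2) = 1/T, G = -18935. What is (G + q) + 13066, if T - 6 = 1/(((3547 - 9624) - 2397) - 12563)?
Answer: -1482065945/252442 ≈ -5870.9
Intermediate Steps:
T = 126221/21037 (T = 6 + 1/(((3547 - 9624) - 2397) - 12563) = 6 + 1/((-6077 - 2397) - 12563) = 6 + 1/(-8474 - 12563) = 6 + 1/(-21037) = 6 - 1/21037 = 126221/21037 ≈ 6.0000)
q = -483847/252442 (q = -2 + 1/(2*(126221/21037)) = -2 + (½)*(21037/126221) = -2 + 21037/252442 = -483847/252442 ≈ -1.9167)
(G + q) + 13066 = (-18935 - 483847/252442) + 13066 = -4780473117/252442 + 13066 = -1482065945/252442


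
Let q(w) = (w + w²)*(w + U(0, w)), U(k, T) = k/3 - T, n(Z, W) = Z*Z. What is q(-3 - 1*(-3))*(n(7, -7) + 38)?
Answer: 0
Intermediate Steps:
n(Z, W) = Z²
U(k, T) = -T + k/3 (U(k, T) = k*(⅓) - T = k/3 - T = -T + k/3)
q(w) = 0 (q(w) = (w + w²)*(w + (-w + (⅓)*0)) = (w + w²)*(w + (-w + 0)) = (w + w²)*(w - w) = (w + w²)*0 = 0)
q(-3 - 1*(-3))*(n(7, -7) + 38) = 0*(7² + 38) = 0*(49 + 38) = 0*87 = 0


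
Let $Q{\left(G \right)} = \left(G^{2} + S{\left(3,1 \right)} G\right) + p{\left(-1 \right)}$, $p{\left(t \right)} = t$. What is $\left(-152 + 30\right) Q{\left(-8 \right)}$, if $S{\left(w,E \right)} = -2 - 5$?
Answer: $-14518$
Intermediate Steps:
$S{\left(w,E \right)} = -7$ ($S{\left(w,E \right)} = -2 - 5 = -7$)
$Q{\left(G \right)} = -1 + G^{2} - 7 G$ ($Q{\left(G \right)} = \left(G^{2} - 7 G\right) - 1 = -1 + G^{2} - 7 G$)
$\left(-152 + 30\right) Q{\left(-8 \right)} = \left(-152 + 30\right) \left(-1 + \left(-8\right)^{2} - -56\right) = - 122 \left(-1 + 64 + 56\right) = \left(-122\right) 119 = -14518$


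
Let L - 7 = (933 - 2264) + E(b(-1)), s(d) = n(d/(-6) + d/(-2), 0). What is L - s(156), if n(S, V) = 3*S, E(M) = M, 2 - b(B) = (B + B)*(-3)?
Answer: -1016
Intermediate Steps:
b(B) = 2 + 6*B (b(B) = 2 - (B + B)*(-3) = 2 - 2*B*(-3) = 2 - (-6)*B = 2 + 6*B)
s(d) = -2*d (s(d) = 3*(d/(-6) + d/(-2)) = 3*(d*(-1/6) + d*(-1/2)) = 3*(-d/6 - d/2) = 3*(-2*d/3) = -2*d)
L = -1328 (L = 7 + ((933 - 2264) + (2 + 6*(-1))) = 7 + (-1331 + (2 - 6)) = 7 + (-1331 - 4) = 7 - 1335 = -1328)
L - s(156) = -1328 - (-2)*156 = -1328 - 1*(-312) = -1328 + 312 = -1016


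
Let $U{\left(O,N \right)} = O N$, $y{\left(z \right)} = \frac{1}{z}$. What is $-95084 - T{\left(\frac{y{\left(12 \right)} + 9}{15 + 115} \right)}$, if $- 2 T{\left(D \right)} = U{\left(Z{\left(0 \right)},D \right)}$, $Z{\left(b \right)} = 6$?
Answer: $- \frac{49443571}{520} \approx -95084.0$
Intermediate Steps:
$U{\left(O,N \right)} = N O$
$T{\left(D \right)} = - 3 D$ ($T{\left(D \right)} = - \frac{D 6}{2} = - \frac{6 D}{2} = - 3 D$)
$-95084 - T{\left(\frac{y{\left(12 \right)} + 9}{15 + 115} \right)} = -95084 - - 3 \frac{\frac{1}{12} + 9}{15 + 115} = -95084 - - 3 \frac{\frac{1}{12} + 9}{130} = -95084 - - 3 \cdot \frac{109}{12} \cdot \frac{1}{130} = -95084 - \left(-3\right) \frac{109}{1560} = -95084 - - \frac{109}{520} = -95084 + \frac{109}{520} = - \frac{49443571}{520}$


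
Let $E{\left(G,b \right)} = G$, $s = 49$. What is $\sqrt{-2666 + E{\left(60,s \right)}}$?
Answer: $i \sqrt{2606} \approx 51.049 i$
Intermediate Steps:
$\sqrt{-2666 + E{\left(60,s \right)}} = \sqrt{-2666 + 60} = \sqrt{-2606} = i \sqrt{2606}$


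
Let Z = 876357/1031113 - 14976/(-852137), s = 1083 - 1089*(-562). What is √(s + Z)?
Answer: √2800769090424123120999438522/67588426037 ≈ 783.01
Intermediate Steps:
s = 613101 (s = 1083 + 612018 = 613101)
Z = 58632167169/67588426037 (Z = 876357*(1/1031113) - 14976*(-1/852137) = 876357/1031113 + 1152/65549 = 58632167169/67588426037 ≈ 0.86749)
√(s + Z) = √(613101 + 58632167169/67588426037) = √(41438590223877906/67588426037) = √2800769090424123120999438522/67588426037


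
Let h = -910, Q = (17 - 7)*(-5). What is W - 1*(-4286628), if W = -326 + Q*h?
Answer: 4331802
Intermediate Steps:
Q = -50 (Q = 10*(-5) = -50)
W = 45174 (W = -326 - 50*(-910) = -326 + 45500 = 45174)
W - 1*(-4286628) = 45174 - 1*(-4286628) = 45174 + 4286628 = 4331802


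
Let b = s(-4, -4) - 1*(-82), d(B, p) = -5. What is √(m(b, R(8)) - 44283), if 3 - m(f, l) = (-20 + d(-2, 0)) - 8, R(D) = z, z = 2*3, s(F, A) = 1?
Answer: 7*I*√903 ≈ 210.35*I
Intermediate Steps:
z = 6
R(D) = 6
b = 83 (b = 1 - 1*(-82) = 1 + 82 = 83)
m(f, l) = 36 (m(f, l) = 3 - ((-20 - 5) - 8) = 3 - (-25 - 8) = 3 - 1*(-33) = 3 + 33 = 36)
√(m(b, R(8)) - 44283) = √(36 - 44283) = √(-44247) = 7*I*√903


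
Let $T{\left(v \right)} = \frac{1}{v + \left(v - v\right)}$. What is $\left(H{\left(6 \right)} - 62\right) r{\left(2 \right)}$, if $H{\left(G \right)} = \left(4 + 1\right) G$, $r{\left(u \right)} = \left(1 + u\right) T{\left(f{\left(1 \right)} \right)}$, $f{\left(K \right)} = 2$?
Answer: $-48$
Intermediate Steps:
$T{\left(v \right)} = \frac{1}{v}$ ($T{\left(v \right)} = \frac{1}{v + 0} = \frac{1}{v}$)
$r{\left(u \right)} = \frac{1}{2} + \frac{u}{2}$ ($r{\left(u \right)} = \frac{1 + u}{2} = \left(1 + u\right) \frac{1}{2} = \frac{1}{2} + \frac{u}{2}$)
$H{\left(G \right)} = 5 G$
$\left(H{\left(6 \right)} - 62\right) r{\left(2 \right)} = \left(5 \cdot 6 - 62\right) \left(\frac{1}{2} + \frac{1}{2} \cdot 2\right) = \left(30 - 62\right) \left(\frac{1}{2} + 1\right) = \left(-32\right) \frac{3}{2} = -48$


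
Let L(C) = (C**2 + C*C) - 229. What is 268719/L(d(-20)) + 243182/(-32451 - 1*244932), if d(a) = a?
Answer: 74399225455/158385693 ≈ 469.73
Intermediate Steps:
L(C) = -229 + 2*C**2 (L(C) = (C**2 + C**2) - 229 = 2*C**2 - 229 = -229 + 2*C**2)
268719/L(d(-20)) + 243182/(-32451 - 1*244932) = 268719/(-229 + 2*(-20)**2) + 243182/(-32451 - 1*244932) = 268719/(-229 + 2*400) + 243182/(-32451 - 244932) = 268719/(-229 + 800) + 243182/(-277383) = 268719/571 + 243182*(-1/277383) = 268719*(1/571) - 243182/277383 = 268719/571 - 243182/277383 = 74399225455/158385693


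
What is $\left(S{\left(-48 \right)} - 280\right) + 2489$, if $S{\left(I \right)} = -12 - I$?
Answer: $2245$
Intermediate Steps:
$\left(S{\left(-48 \right)} - 280\right) + 2489 = \left(\left(-12 - -48\right) - 280\right) + 2489 = \left(\left(-12 + 48\right) - 280\right) + 2489 = \left(36 - 280\right) + 2489 = -244 + 2489 = 2245$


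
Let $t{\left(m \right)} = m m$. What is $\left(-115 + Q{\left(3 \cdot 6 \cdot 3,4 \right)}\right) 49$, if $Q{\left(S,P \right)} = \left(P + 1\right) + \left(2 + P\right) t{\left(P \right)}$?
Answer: $-686$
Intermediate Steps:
$t{\left(m \right)} = m^{2}$
$Q{\left(S,P \right)} = 1 + P + P^{2} \left(2 + P\right)$ ($Q{\left(S,P \right)} = \left(P + 1\right) + \left(2 + P\right) P^{2} = \left(1 + P\right) + P^{2} \left(2 + P\right) = 1 + P + P^{2} \left(2 + P\right)$)
$\left(-115 + Q{\left(3 \cdot 6 \cdot 3,4 \right)}\right) 49 = \left(-115 + \left(1 + 4 + 4^{3} + 2 \cdot 4^{2}\right)\right) 49 = \left(-115 + \left(1 + 4 + 64 + 2 \cdot 16\right)\right) 49 = \left(-115 + \left(1 + 4 + 64 + 32\right)\right) 49 = \left(-115 + 101\right) 49 = \left(-14\right) 49 = -686$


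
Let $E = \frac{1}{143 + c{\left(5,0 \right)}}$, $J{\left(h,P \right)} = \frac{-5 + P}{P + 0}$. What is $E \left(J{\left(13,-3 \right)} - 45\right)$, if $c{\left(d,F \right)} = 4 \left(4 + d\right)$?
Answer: $- \frac{127}{537} \approx -0.2365$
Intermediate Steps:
$J{\left(h,P \right)} = \frac{-5 + P}{P}$
$c{\left(d,F \right)} = 16 + 4 d$
$E = \frac{1}{179}$ ($E = \frac{1}{143 + \left(16 + 4 \cdot 5\right)} = \frac{1}{143 + \left(16 + 20\right)} = \frac{1}{143 + 36} = \frac{1}{179} \approx 0.0055866$)
$E \left(J{\left(13,-3 \right)} - 45\right) = \frac{\frac{-5 - 3}{-3} - 45}{179} = \frac{\left(- \frac{1}{3}\right) \left(-8\right) - 45}{179} = \frac{\frac{8}{3} - 45}{179} = \frac{1}{179} \left(- \frac{127}{3}\right) = - \frac{127}{537}$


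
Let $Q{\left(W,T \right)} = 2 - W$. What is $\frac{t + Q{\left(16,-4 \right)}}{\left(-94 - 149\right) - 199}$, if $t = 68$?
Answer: $- \frac{27}{221} \approx -0.12217$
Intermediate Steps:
$\frac{t + Q{\left(16,-4 \right)}}{\left(-94 - 149\right) - 199} = \frac{68 + \left(2 - 16\right)}{\left(-94 - 149\right) - 199} = \frac{68 + \left(2 - 16\right)}{-243 - 199} = \frac{68 - 14}{-442} = 54 \left(- \frac{1}{442}\right) = - \frac{27}{221}$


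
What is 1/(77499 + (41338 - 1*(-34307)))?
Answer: 1/153144 ≈ 6.5298e-6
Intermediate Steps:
1/(77499 + (41338 - 1*(-34307))) = 1/(77499 + (41338 + 34307)) = 1/(77499 + 75645) = 1/153144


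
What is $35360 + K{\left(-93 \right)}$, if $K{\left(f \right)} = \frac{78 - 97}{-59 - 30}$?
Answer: $\frac{3147059}{89} \approx 35360.0$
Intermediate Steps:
$K{\left(f \right)} = \frac{19}{89}$ ($K{\left(f \right)} = - \frac{19}{-89} = \left(-19\right) \left(- \frac{1}{89}\right) = \frac{19}{89}$)
$35360 + K{\left(-93 \right)} = 35360 + \frac{19}{89} = \frac{3147059}{89}$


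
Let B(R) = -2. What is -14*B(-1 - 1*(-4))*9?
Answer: 252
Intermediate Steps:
-14*B(-1 - 1*(-4))*9 = -14*(-2)*9 = 28*9 = 252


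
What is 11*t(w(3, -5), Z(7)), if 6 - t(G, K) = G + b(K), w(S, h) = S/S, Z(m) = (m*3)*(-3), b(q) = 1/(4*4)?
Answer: 869/16 ≈ 54.313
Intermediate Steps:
b(q) = 1/16 (b(q) = (1/4)*(1/4) = 1/16)
Z(m) = -9*m (Z(m) = (3*m)*(-3) = -9*m)
w(S, h) = 1
t(G, K) = 95/16 - G (t(G, K) = 6 - (G + 1/16) = 6 - (1/16 + G) = 6 + (-1/16 - G) = 95/16 - G)
11*t(w(3, -5), Z(7)) = 11*(95/16 - 1*1) = 11*(95/16 - 1) = 11*(79/16) = 869/16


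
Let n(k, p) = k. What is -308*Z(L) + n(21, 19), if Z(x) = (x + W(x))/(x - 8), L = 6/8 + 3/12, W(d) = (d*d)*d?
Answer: 109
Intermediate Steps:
W(d) = d³ (W(d) = d²*d = d³)
L = 1 (L = 6*(⅛) + 3*(1/12) = ¾ + ¼ = 1)
Z(x) = (x + x³)/(-8 + x) (Z(x) = (x + x³)/(x - 8) = (x + x³)/(-8 + x))
-308*Z(L) + n(21, 19) = -308*(1 + 1³)/(-8 + 1) + 21 = -308*(1 + 1)/(-7) + 21 = -(-44)*2 + 21 = -308*(-2/7) + 21 = 88 + 21 = 109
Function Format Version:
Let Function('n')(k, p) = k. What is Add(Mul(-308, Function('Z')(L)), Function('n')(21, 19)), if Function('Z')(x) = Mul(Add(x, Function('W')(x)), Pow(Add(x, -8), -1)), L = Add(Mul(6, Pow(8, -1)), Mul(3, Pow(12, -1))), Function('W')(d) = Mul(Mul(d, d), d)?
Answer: 109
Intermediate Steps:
Function('W')(d) = Pow(d, 3) (Function('W')(d) = Mul(Pow(d, 2), d) = Pow(d, 3))
L = 1 (L = Add(Mul(6, Rational(1, 8)), Mul(3, Rational(1, 12))) = Add(Rational(3, 4), Rational(1, 4)) = 1)
Function('Z')(x) = Mul(Pow(Add(-8, x), -1), Add(x, Pow(x, 3))) (Function('Z')(x) = Mul(Add(x, Pow(x, 3)), Pow(Add(x, -8), -1)) = Mul(Add(x, Pow(x, 3)), Pow(Add(-8, x), -1)) = Mul(Pow(Add(-8, x), -1), Add(x, Pow(x, 3))))
Add(Mul(-308, Function('Z')(L)), Function('n')(21, 19)) = Add(Mul(-308, Mul(Pow(Add(-8, 1), -1), Add(1, Pow(1, 3)))), 21) = Add(Mul(-308, Mul(Pow(-7, -1), Add(1, 1))), 21) = Add(Mul(-308, Mul(Rational(-1, 7), 2)), 21) = Add(Mul(-308, Rational(-2, 7)), 21) = Add(88, 21) = 109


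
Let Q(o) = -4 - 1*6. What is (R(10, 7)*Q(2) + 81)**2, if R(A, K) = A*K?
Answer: 383161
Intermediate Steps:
Q(o) = -10 (Q(o) = -4 - 6 = -10)
(R(10, 7)*Q(2) + 81)**2 = ((10*7)*(-10) + 81)**2 = (70*(-10) + 81)**2 = (-700 + 81)**2 = (-619)**2 = 383161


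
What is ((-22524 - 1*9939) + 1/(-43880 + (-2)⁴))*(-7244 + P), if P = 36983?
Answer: -42347058204387/43864 ≈ -9.6542e+8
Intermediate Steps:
((-22524 - 1*9939) + 1/(-43880 + (-2)⁴))*(-7244 + P) = ((-22524 - 1*9939) + 1/(-43880 + (-2)⁴))*(-7244 + 36983) = ((-22524 - 9939) + 1/(-43880 + 16))*29739 = (-32463 + 1/(-43864))*29739 = (-32463 - 1/43864)*29739 = -1423957033/43864*29739 = -42347058204387/43864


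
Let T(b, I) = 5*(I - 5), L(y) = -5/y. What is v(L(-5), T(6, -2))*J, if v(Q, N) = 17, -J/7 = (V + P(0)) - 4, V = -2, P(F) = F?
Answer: 714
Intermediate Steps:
T(b, I) = -25 + 5*I (T(b, I) = 5*(-5 + I) = -25 + 5*I)
J = 42 (J = -7*((-2 + 0) - 4) = -7*(-2 - 4) = -7*(-6) = 42)
v(L(-5), T(6, -2))*J = 17*42 = 714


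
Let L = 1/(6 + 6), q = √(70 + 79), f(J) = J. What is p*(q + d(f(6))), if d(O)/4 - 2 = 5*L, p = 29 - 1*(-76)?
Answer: 1015 + 105*√149 ≈ 2296.7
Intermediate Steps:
q = √149 ≈ 12.207
L = 1/12 ≈ 0.083333
p = 105 (p = 29 + 76 = 105)
d(O) = 29/3 (d(O) = 8 + 4*(5*(1/12)) = 8 + 4*(5/12) = 8 + 5/3 = 29/3)
p*(q + d(f(6))) = 105*(√149 + 29/3) = 105*(29/3 + √149) = 1015 + 105*√149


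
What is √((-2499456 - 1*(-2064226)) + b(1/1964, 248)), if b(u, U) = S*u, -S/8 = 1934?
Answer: I*√104927582818/491 ≈ 659.73*I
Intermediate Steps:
S = -15472 (S = -8*1934 = -15472)
b(u, U) = -15472*u
√((-2499456 - 1*(-2064226)) + b(1/1964, 248)) = √((-2499456 - 1*(-2064226)) - 15472/1964) = √((-2499456 + 2064226) - 15472*1/1964) = √(-435230 - 3868/491) = √(-213701798/491) = I*√104927582818/491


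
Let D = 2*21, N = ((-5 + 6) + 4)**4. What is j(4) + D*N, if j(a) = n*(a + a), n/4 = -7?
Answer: 26026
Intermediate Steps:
n = -28 (n = 4*(-7) = -28)
N = 625 (N = (1 + 4)**4 = 5**4 = 625)
j(a) = -56*a (j(a) = -28*(a + a) = -56*a)
D = 42
j(4) + D*N = -56*4 + 42*625 = -224 + 26250 = 26026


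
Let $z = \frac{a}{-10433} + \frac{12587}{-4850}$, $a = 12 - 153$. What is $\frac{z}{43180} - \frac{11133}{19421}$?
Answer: $- \frac{24327141888137141}{42433140197939000} \approx -0.57331$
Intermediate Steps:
$a = -141$ ($a = 12 - 153 = -141$)
$z = - \frac{130636321}{50600050}$ ($z = - \frac{141}{-10433} + \frac{12587}{-4850} = \left(-141\right) \left(- \frac{1}{10433}\right) + 12587 \left(- \frac{1}{4850}\right) = \frac{141}{10433} - \frac{12587}{4850} = - \frac{130636321}{50600050} \approx -2.5817$)
$\frac{z}{43180} - \frac{11133}{19421} = - \frac{130636321}{50600050 \cdot 43180} - \frac{11133}{19421} = \left(- \frac{130636321}{50600050}\right) \frac{1}{43180} - \frac{11133}{19421} = - \frac{130636321}{2184910159000} - \frac{11133}{19421} = - \frac{24327141888137141}{42433140197939000}$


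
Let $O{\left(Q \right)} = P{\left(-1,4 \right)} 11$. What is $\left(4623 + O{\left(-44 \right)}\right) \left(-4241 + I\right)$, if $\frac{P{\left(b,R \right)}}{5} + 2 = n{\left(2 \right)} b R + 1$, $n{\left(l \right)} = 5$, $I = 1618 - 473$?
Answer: $-10736928$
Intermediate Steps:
$I = 1145$ ($I = 1618 - 473 = 1145$)
$P{\left(b,R \right)} = -5 + 25 R b$ ($P{\left(b,R \right)} = -10 + 5 \left(5 b R + 1\right) = -10 + 5 \left(5 R b + 1\right) = -10 + 5 \left(1 + 5 R b\right) = -10 + \left(5 + 25 R b\right) = -5 + 25 R b$)
$O{\left(Q \right)} = -1155$ ($O{\left(Q \right)} = \left(-5 + 25 \cdot 4 \left(-1\right)\right) 11 = \left(-5 - 100\right) 11 = \left(-105\right) 11 = -1155$)
$\left(4623 + O{\left(-44 \right)}\right) \left(-4241 + I\right) = \left(4623 - 1155\right) \left(-4241 + 1145\right) = 3468 \left(-3096\right) = -10736928$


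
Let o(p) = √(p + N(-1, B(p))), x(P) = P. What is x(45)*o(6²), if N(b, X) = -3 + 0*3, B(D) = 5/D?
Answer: 45*√33 ≈ 258.51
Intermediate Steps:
N(b, X) = -3 (N(b, X) = -3 + 0 = -3)
o(p) = √(-3 + p) (o(p) = √(p - 3) = √(-3 + p))
x(45)*o(6²) = 45*√(-3 + 6²) = 45*√(-3 + 36) = 45*√33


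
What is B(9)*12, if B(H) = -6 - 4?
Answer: -120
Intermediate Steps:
B(H) = -10
B(9)*12 = -10*12 = -120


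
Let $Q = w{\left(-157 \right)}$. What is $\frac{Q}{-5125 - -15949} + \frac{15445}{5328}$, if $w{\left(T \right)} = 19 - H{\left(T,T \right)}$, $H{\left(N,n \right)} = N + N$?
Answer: $\frac{7039621}{2402928} \approx 2.9296$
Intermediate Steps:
$H{\left(N,n \right)} = 2 N$
$w{\left(T \right)} = 19 - 2 T$
$Q = 333$ ($Q = 19 - -314 = 19 + 314 = 333$)
$\frac{Q}{-5125 - -15949} + \frac{15445}{5328} = \frac{333}{-5125 - -15949} + \frac{15445}{5328} = \frac{333}{-5125 + 15949} + 15445 \cdot \frac{1}{5328} = \frac{333}{10824} + \frac{15445}{5328} = 333 \cdot \frac{1}{10824} + \frac{15445}{5328} = \frac{111}{3608} + \frac{15445}{5328} = \frac{7039621}{2402928}$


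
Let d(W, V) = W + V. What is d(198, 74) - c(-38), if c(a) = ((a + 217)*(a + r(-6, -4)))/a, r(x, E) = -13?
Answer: 1207/38 ≈ 31.763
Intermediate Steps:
d(W, V) = V + W
c(a) = (-13 + a)*(217 + a)/a (c(a) = ((a + 217)*(a - 13))/a = ((217 + a)*(-13 + a))/a = ((-13 + a)*(217 + a))/a = (-13 + a)*(217 + a)/a)
d(198, 74) - c(-38) = (74 + 198) - (204 - 38 - 2821/(-38)) = 272 - (204 - 38 - 2821*(-1/38)) = 272 - (204 - 38 + 2821/38) = 272 - 1*9129/38 = 272 - 9129/38 = 1207/38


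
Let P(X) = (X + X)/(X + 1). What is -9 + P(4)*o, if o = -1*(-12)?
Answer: 51/5 ≈ 10.200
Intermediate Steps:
P(X) = 2*X/(1 + X) (P(X) = (2*X)/(1 + X) = 2*X/(1 + X))
o = 12
-9 + P(4)*o = -9 + (2*4/(1 + 4))*12 = -9 + (2*4/5)*12 = -9 + (2*4*(⅕))*12 = -9 + (8/5)*12 = -9 + 96/5 = 51/5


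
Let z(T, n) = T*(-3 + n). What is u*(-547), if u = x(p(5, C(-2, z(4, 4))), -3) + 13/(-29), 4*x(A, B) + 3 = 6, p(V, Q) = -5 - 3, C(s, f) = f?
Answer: -19145/116 ≈ -165.04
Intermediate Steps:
p(V, Q) = -8
x(A, B) = ¾ (x(A, B) = -¾ + (¼)*6 = -¾ + 3/2 = ¾)
u = 35/116 (u = ¾ + 13/(-29) = ¾ + 13*(-1/29) = ¾ - 13/29 = 35/116 ≈ 0.30172)
u*(-547) = (35/116)*(-547) = -19145/116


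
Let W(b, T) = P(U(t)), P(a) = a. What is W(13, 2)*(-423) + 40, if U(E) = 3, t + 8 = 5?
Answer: -1229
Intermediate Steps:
t = -3 (t = -8 + 5 = -3)
W(b, T) = 3
W(13, 2)*(-423) + 40 = 3*(-423) + 40 = -1269 + 40 = -1229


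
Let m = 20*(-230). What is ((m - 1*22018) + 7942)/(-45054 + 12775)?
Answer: 18676/32279 ≈ 0.57858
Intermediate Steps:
m = -4600
((m - 1*22018) + 7942)/(-45054 + 12775) = ((-4600 - 1*22018) + 7942)/(-45054 + 12775) = ((-4600 - 22018) + 7942)/(-32279) = (-26618 + 7942)*(-1/32279) = -18676*(-1/32279) = 18676/32279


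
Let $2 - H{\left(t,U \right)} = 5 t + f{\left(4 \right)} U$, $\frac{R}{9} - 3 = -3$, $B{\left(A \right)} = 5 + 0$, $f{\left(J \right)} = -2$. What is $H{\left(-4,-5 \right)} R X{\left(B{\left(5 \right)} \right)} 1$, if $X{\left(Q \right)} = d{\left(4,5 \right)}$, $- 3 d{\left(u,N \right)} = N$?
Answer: $0$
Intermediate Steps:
$d{\left(u,N \right)} = - \frac{N}{3}$
$B{\left(A \right)} = 5$
$X{\left(Q \right)} = - \frac{5}{3}$ ($X{\left(Q \right)} = \left(- \frac{1}{3}\right) 5 = - \frac{5}{3}$)
$R = 0$ ($R = 27 + 9 \left(-3\right) = 27 - 27 = 0$)
$H{\left(t,U \right)} = 2 - 5 t + 2 U$ ($H{\left(t,U \right)} = 2 - \left(5 t - 2 U\right) = 2 - \left(- 2 U + 5 t\right) = 2 + \left(- 5 t + 2 U\right) = 2 - 5 t + 2 U$)
$H{\left(-4,-5 \right)} R X{\left(B{\left(5 \right)} \right)} 1 = \left(2 - -20 + 2 \left(-5\right)\right) 0 \left(- \frac{5}{3}\right) 1 = \left(2 + 20 - 10\right) 0 \cdot 1 = 12 \cdot 0 = 0$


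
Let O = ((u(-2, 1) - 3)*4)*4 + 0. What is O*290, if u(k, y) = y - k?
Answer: 0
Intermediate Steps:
O = 0 (O = (((1 - 1*(-2)) - 3)*4)*4 + 0 = (((1 + 2) - 3)*4)*4 + 0 = ((3 - 3)*4)*4 + 0 = (0*4)*4 + 0 = 0*4 + 0 = 0 + 0 = 0)
O*290 = 0*290 = 0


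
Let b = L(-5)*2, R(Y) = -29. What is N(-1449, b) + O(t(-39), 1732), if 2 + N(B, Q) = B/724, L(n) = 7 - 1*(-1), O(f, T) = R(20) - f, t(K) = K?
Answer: 4343/724 ≈ 5.9986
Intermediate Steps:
O(f, T) = -29 - f
L(n) = 8 (L(n) = 7 + 1 = 8)
b = 16 (b = 8*2 = 16)
N(B, Q) = -2 + B/724
N(-1449, b) + O(t(-39), 1732) = (-2 + (1/724)*(-1449)) + (-29 - 1*(-39)) = (-2 - 1449/724) + (-29 + 39) = -2897/724 + 10 = 4343/724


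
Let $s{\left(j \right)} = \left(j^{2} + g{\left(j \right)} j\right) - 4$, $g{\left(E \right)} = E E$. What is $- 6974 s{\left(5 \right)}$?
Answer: $-1018204$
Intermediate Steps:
$g{\left(E \right)} = E^{2}$
$s{\left(j \right)} = -4 + j^{2} + j^{3}$ ($s{\left(j \right)} = \left(j^{2} + j^{2} j\right) - 4 = \left(j^{2} + j^{3}\right) - 4 = -4 + j^{2} + j^{3}$)
$- 6974 s{\left(5 \right)} = - 6974 \left(-4 + 5^{2} + 5^{3}\right) = - 6974 \left(-4 + 25 + 125\right) = \left(-6974\right) 146 = -1018204$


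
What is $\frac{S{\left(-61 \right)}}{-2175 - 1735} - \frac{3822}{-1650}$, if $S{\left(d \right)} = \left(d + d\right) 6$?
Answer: $\frac{269197}{107525} \approx 2.5036$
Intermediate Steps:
$S{\left(d \right)} = 12 d$ ($S{\left(d \right)} = 2 d 6 = 12 d$)
$\frac{S{\left(-61 \right)}}{-2175 - 1735} - \frac{3822}{-1650} = \frac{12 \left(-61\right)}{-2175 - 1735} - \frac{3822}{-1650} = - \frac{732}{-3910} - - \frac{637}{275} = \left(-732\right) \left(- \frac{1}{3910}\right) + \frac{637}{275} = \frac{366}{1955} + \frac{637}{275} = \frac{269197}{107525}$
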